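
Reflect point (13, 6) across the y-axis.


Reflection rule for y-axis: (-x, y)
(13, 6) -> (-13, 6)

(-13, 6)


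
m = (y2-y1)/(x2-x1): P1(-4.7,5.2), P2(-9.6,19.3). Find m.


dy = 19.3 - 5.2 = 14.1
dx = -9.6 + 4.7 = -4.9
m = 14.1/(-4.9) = -2.8776

m = -2.8776


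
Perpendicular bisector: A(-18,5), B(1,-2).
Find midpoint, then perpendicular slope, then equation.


Midpoint = (-8.5, 1.5)
Slope of AB = dy/dx = -7/19 = -0.3684
Perp slope = -dx/dy = 19/7 = 2.7143
b = My - (perp slope)*Mx = 1.5 + (19*(-8.5))/(-7) = 1.5 + 23.0714 = 24.5714

y = 2.7143x + 24.5714


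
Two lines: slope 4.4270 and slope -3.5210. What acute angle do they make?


m1-m2 = 7.948
1+m1*m2 = -14.587467
tan(theta) = |7.948/(-14.587467)| = 0.544851
theta = arctan(|7.948/(-14.587467)|) = 28.5838 degrees (acute angle)

28.5838 degrees


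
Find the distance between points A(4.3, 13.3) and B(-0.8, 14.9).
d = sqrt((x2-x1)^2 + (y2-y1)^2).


dx = -0.8 - 4.3 = -5.1
dy = 14.9 - 13.3 = 1.6
d = sqrt(26.01 + 2.56) = sqrt(28.57) = 5.3451

5.3451


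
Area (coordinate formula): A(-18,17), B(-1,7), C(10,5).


-18*(7-5) = -36
-1*(5-17) = 12
10*(17-7) = 100
sum = 76
Area = |76|/2 = 38.0000

38.0000 sq units


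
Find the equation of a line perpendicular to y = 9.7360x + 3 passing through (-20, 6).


Perpendicular slope = -1/m1 = -1/9.7360 = -0.1027
b2 = y0 - m2*x0 = 6 - 20/9.7360 = 6 - 2.0542 = 3.9458

y = -0.1027x + 3.9458


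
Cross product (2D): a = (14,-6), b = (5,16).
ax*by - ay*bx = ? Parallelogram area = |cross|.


cross = 14*16 + 6*5 = 224 + 30 = 254
Parallelogram area = |254| = 254

cross = 254, parallelogram area = 254


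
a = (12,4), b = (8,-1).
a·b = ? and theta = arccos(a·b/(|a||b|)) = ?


a·b = 12*8 + 4*(-1) = 96 - 4 = 92
|a| = sqrt(144+16) = 12.6491
|b| = sqrt(64+1) = 8.0623
cos(theta) = 92/(sqrt(160)*sqrt(65)) = 92/sqrt(10400) = 0.902134
theta = arccos(92/sqrt(10400)) = 25.5600 degrees

a·b = 92, theta = 25.5600 deg


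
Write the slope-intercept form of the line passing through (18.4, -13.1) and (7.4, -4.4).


m = (8.7)/(-11) = -0.7909
b = y1 - m*x1 = -13.1 - (8.7*18.4)/(-11) = -13.1 + 14.5527 = 1.4527

y = -0.7909x + 1.4527


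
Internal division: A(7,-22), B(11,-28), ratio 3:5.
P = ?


Px = (3*11 + 5*7)/8 = 68/8 = 8.5000
Py = (3*(-28) + 5*(-22))/8 = -194/8 = -24.2500

P = (8.5000, -24.2500)


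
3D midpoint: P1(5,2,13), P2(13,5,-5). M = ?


Mx = (5+13)/2 = 9.0000
My = (2+5)/2 = 3.5000
Mz = (13- 5)/2 = 4.0000

M = (9.0000, 3.5000, 4.0000)


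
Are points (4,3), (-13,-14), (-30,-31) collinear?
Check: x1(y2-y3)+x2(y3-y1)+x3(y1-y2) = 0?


4*(-14+ 31) - 13*(-31-3) - 30*(3+ 14)
= 68 + 442 - 510 = 0

Yes, collinear (determinant = 0)


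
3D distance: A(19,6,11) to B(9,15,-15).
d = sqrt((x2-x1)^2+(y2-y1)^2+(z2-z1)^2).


dx=-10, dy=9, dz=-26
d = sqrt(100+81+676) = sqrt(857) = 29.2746

29.2746


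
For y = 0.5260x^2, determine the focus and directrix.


a = 0.5260
1/(4a) = 0.4753
Focus = (0, 0.4753)
Directrix: y = -0.4753

Focus = (0, 0.4753), Directrix: y = -0.4753


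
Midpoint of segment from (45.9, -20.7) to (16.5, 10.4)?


Mx = (45.9 + 16.5)/2 = 62.4/2 = 31.2000
My = (-20.7 + 10.4)/2 = -10.3/2 = -5.1500

(31.2000, -5.1500)


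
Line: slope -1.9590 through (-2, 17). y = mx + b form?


y - 17 = -1.9590(x + 2)
y = -1.9590x + 17 + 1.9590*(-2)
y = -1.9590x + 13.0820

y = -1.9590x + 13.0820


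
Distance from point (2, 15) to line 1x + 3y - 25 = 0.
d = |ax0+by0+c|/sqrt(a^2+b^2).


|1*2 + 3*15 - 25| = |22| = 22
sqrt(1 + 9) = sqrt(10) = 3.1623
d = 22/sqrt(10) = 6.9570

6.9570


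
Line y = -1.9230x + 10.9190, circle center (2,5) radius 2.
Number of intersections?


Substitute y = -1.9230x + 10.9190: (x-2)^2 + (-1.9230x+10.9190-5)^2 = 4
Expand to Ax^2 + Bx + C = 0, where b-k = 5.919
A = 1+m^2 = 4.697929
B = 2(m(b-k) - h) = 2(-1.9230*5.919 - 2) = -26.764474
C = h^2 + (b-k)^2 - r^2 = 4 + 35.034561 - 4 = 35.034561
disc = B^2-4AC = 716.3371 - 658.3595 = 57.9776
disc > 0

2 intersection points


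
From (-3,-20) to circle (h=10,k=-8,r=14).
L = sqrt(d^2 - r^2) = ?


d = sqrt((-3-10)^2 + (-20+ 8)^2) = sqrt(169+144) = 17.6918
L = sqrt(313.0000 - 196) = sqrt(117.0000) = 10.8167

10.8167


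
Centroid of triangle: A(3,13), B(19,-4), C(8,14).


Gx = (3+19+8)/3 = 30/3 = 10.0000
Gy = (13- 4+14)/3 = 23/3 = 7.6667

G = (10.0000, 7.6667)


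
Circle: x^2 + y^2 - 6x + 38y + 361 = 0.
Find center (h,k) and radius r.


h = -D/2 = 6/2 = 3
k = -E/2 = -38/2 = -19
r^2 = h^2 + k^2 - F = 9 + 361 - 361 = 9
r = 3

Center (3, -19), radius = 3


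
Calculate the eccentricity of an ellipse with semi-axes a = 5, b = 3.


c = sqrt(25-9) = sqrt(16) = 4.0000
e = c/a = 4/5 = 0.8000

e = 0.8000


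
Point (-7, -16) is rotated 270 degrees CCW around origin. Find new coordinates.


cos(270) = 0, sin(270) = -1
x' = -7*0 + 16*(-1) = -16
y' = -7*(-1) - 16*0 = 7

(-16, 7)


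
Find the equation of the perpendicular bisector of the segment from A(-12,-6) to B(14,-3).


Midpoint = (1, -4.5)
Slope of AB = dy/dx = 3/26 = 0.1154
Perp slope = -dx/dy = -26/3 = -8.6667
b = My - (perp slope)*Mx = -4.5 + (26*1)/3 = -4.5 + 8.6667 = 4.1667

y = -8.6667x + 4.1667


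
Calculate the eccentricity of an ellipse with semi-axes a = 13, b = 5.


c = sqrt(169-25) = sqrt(144) = 12.0000
e = c/a = 12/13 = 0.9231

e = 0.9231


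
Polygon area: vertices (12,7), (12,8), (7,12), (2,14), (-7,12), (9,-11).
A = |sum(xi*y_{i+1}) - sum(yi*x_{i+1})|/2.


sum(xi*y_{i+1}) = 12*8 + 12*12 + 7*14 + 2*12 - 7*(-11) + 9*7 = 502
sum(yi*x_{i+1}) = 7*12 + 8*7 + 12*2 + 14*(-7) + 12*9 - 11*12 = 42
Area = |502 - 42|/2 = 460/2 = 230.0000

230.0000 sq units


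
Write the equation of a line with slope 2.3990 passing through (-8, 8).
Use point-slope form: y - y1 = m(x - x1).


y - 8 = 2.3990(x + 8)
y = 2.3990x + 8 - 2.3990*(-8)
y = 2.3990x + 27.1920

y = 2.3990x + 27.1920


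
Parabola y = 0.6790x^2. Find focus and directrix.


a = 0.6790
1/(4a) = 0.3682
Focus = (0, 0.3682)
Directrix: y = -0.3682

Focus = (0, 0.3682), Directrix: y = -0.3682


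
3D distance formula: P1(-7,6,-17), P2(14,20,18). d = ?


dx=21, dy=14, dz=35
d = sqrt(441+196+1225) = sqrt(1862) = 43.1509

43.1509


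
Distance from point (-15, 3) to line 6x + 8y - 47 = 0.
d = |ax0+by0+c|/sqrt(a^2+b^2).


|6*(-15) + 8*3 - 47| = |-113| = 113
sqrt(36 + 64) = sqrt(100) = 10.0000
d = 113/sqrt(100) = 11.3000

11.3000


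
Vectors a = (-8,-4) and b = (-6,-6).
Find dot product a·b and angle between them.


a·b = -8*(-6) - 4*(-6) = 48 + 24 = 72
|a| = sqrt(64+16) = 8.9443
|b| = sqrt(36+36) = 8.4853
cos(theta) = 72/(sqrt(80)*sqrt(72)) = 72/sqrt(5760) = 0.948683
theta = arccos(72/sqrt(5760)) = 18.4349 degrees

a·b = 72, theta = 18.4349 deg


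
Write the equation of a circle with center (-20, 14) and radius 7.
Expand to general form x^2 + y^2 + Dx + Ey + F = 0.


(x+ 20)^2 + (y-14)^2 = 7^2
D = -2h = 40, E = -2k = -28
F = h^2+k^2-r^2 = 400+196-49 = 547

x^2 + y^2 + 40x - 28y + 547 = 0


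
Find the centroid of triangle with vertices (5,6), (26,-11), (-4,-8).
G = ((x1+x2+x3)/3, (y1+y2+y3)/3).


Gx = (5+26- 4)/3 = 27/3 = 9.0000
Gy = (6- 11- 8)/3 = -13/3 = -4.3333

G = (9.0000, -4.3333)


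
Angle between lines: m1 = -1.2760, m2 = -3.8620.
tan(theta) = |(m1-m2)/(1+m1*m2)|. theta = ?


m1-m2 = 2.586
1+m1*m2 = 5.927912
tan(theta) = |2.586/5.927912| = 0.436241
theta = arctan(|2.586/5.927912|) = 23.5688 degrees (acute angle)

23.5688 degrees


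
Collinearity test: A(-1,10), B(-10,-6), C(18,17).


-1*(-6-17) - 10*(17-10) + 18*(10+ 6)
= 23 - 70 + 288 = 241

No, not collinear (determinant = 241)


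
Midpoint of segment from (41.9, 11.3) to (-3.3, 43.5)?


Mx = (41.9 - 3.3)/2 = 38.6/2 = 19.3000
My = (11.3 + 43.5)/2 = 54.8/2 = 27.4000

(19.3000, 27.4000)


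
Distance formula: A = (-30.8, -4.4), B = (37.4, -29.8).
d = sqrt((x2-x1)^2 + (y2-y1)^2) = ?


dx = 37.4 + 30.8 = 68.2
dy = -29.8 + 4.4 = -25.4
d = sqrt(4651.24 + 645.16) = sqrt(5296.4) = 72.7764

72.7764


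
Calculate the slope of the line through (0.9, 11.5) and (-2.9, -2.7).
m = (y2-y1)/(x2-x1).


dy = -2.7 - 11.5 = -14.2
dx = -2.9 - 0.9 = -3.8
m = -14.2/(-3.8) = 3.7368

m = 3.7368


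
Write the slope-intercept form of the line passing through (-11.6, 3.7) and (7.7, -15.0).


m = (-18.7)/(19.3) = -0.9689
b = y1 - m*x1 = 3.7 - (-18.7*(-11.6))/(19.3) = 3.7 - 11.2394 = -7.5394

y = -0.9689x - 7.5394


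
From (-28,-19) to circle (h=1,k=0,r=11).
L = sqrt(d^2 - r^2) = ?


d = sqrt((-28-1)^2 + (-19-0)^2) = sqrt(841+361) = 34.6699
L = sqrt(1202.0000 - 121) = sqrt(1081.0000) = 32.8786

32.8786


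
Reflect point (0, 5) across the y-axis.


Reflection rule for y-axis: (-x, y)
(0, 5) -> (0, 5)

(0, 5)


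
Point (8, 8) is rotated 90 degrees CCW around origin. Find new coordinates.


cos(90) = 0, sin(90) = 1
x' = 8*0 - 8*1 = -8
y' = 8*1 + 8*0 = 8

(-8, 8)


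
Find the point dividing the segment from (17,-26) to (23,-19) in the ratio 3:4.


Px = (3*23 + 4*17)/7 = 137/7 = 19.5714
Py = (3*(-19) + 4*(-26))/7 = -161/7 = -23.0000

P = (19.5714, -23.0000)


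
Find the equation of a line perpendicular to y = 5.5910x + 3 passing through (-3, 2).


Perpendicular slope = -1/m1 = -1/5.5910 = -0.1789
b2 = y0 - m2*x0 = 2 - 3/5.5910 = 2 - 0.5366 = 1.4634

y = -0.1789x + 1.4634


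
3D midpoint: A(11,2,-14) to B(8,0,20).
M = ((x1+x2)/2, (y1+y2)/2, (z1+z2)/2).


Mx = (11+8)/2 = 9.5000
My = (2+0)/2 = 1.0000
Mz = (-14+20)/2 = 3.0000

M = (9.5000, 1.0000, 3.0000)


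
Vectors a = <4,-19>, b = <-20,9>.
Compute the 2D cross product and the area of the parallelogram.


cross = 4*9 + 19*(-20) = 36 - 380 = -344
Parallelogram area = |-344| = 344

cross = -344, parallelogram area = 344


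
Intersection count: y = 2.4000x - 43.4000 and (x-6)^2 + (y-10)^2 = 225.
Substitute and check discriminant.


Substitute y = 2.4000x - 43.4000: (x-6)^2 + (2.4000x- 43.4000-10)^2 = 225
Expand to Ax^2 + Bx + C = 0, where b-k = -53.4
A = 1+m^2 = 6.76
B = 2(m(b-k) - h) = 2(2.4000*(-53.4) - 6) = -268.32
C = h^2 + (b-k)^2 - r^2 = 36 + 2851.56 - 225 = 2662.56
disc = B^2-4AC = 71995.6224 - 71995.6224 = 0
disc = 0

1 intersection point (tangent)


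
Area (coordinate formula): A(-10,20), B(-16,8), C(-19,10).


-10*(8-10) = 20
-16*(10-20) = 160
-19*(20-8) = -228
sum = -48
Area = |-48|/2 = 24.0000

24.0000 sq units


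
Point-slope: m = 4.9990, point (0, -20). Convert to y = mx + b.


y + 20 = 4.9990(x - 0)
y = 4.9990x - 20 - 4.9990*0
y = 4.9990x - 20.0000

y = 4.9990x - 20.0000


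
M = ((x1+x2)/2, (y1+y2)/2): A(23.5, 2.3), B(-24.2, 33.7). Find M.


Mx = (23.5 - 24.2)/2 = -0.7/2 = -0.3500
My = (2.3 + 33.7)/2 = 36.0/2 = 18.0000

(-0.3500, 18.0000)


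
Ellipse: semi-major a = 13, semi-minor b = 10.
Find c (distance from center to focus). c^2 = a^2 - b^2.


c^2 = 13^2 - 10^2 = 169 - 100 = 69
c = sqrt(69) = 8.3066

c = 8.3066


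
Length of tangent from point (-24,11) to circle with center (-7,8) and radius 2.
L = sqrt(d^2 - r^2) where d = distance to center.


d = sqrt((-24+ 7)^2 + (11-8)^2) = sqrt(289+9) = 17.2627
L = sqrt(298.0000 - 4) = sqrt(294.0000) = 17.1464

17.1464


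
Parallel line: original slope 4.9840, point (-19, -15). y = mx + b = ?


Parallel lines have equal slopes.
m2 = 4.9840
b2 = -15 - 4.9840*(-19) = 79.6960

y = 4.9840x + 79.6960


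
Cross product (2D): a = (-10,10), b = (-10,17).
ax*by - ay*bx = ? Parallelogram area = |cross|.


cross = -10*17 - 10*(-10) = -170 + 100 = -70
Parallelogram area = |-70| = 70

cross = -70, parallelogram area = 70


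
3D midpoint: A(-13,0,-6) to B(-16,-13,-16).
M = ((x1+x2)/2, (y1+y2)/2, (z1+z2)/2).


Mx = (-13- 16)/2 = -14.5000
My = (0- 13)/2 = -6.5000
Mz = (-6- 16)/2 = -11.0000

M = (-14.5000, -6.5000, -11.0000)


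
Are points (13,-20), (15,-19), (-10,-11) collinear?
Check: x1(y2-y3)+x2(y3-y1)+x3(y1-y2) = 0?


13*(-19+ 11) + 15*(-11+ 20) - 10*(-20+ 19)
= -104 + 135 + 10 = 41

No, not collinear (determinant = 41)


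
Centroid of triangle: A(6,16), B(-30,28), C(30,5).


Gx = (6- 30+30)/3 = 6/3 = 2.0000
Gy = (16+28+5)/3 = 49/3 = 16.3333

G = (2.0000, 16.3333)


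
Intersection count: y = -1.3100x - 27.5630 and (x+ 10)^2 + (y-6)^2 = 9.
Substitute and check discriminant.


Substitute y = -1.3100x - 27.5630: (x+ 10)^2 + (-1.3100x- 27.5630-6)^2 = 9
Expand to Ax^2 + Bx + C = 0, where b-k = -33.563
A = 1+m^2 = 2.7161
B = 2(m(b-k) - h) = 2(-1.3100*(-33.563) + 10) = 107.93506
C = h^2 + (b-k)^2 - r^2 = 100 + 1126.474969 - 9 = 1217.474969
disc = B^2-4AC = 11649.9772 - 13227.1351 = -1577.1579
disc < 0

0 intersection points


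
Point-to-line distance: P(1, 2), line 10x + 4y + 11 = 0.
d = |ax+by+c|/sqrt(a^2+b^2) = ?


|10*1 + 4*2 + 11| = |29| = 29
sqrt(100 + 16) = sqrt(116) = 10.7703
d = 29/sqrt(116) = 2.6926

2.6926


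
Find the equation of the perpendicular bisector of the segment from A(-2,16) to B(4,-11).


Midpoint = (1, 2.5)
Slope of AB = dy/dx = -27/6 = -4.5000
Perp slope = -dx/dy = 6/27 = 0.2222
b = My - (perp slope)*Mx = 2.5 + (6*1)/(-27) = 2.5 - 0.2222 = 2.2778

y = 0.2222x + 2.2778


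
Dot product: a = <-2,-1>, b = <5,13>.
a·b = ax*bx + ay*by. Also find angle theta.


a·b = -2*5 - 1*13 = -10 - 13 = -23
|a| = sqrt(4+1) = 2.2361
|b| = sqrt(25+169) = 13.9284
cos(theta) = -23/(sqrt(5)*sqrt(194)) = -23/sqrt(970) = -0.738485
theta = arccos(-23/sqrt(970)) = 137.6026 degrees

a·b = -23, theta = 137.6026 deg


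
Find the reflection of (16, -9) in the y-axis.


Reflection rule for y-axis: (-x, y)
(16, -9) -> (-16, -9)

(-16, -9)


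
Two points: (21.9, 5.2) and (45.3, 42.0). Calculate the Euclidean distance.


dx = 45.3 - 21.9 = 23.4
dy = 42.0 - 5.2 = 36.8
d = sqrt(547.56 + 1354.24) = sqrt(1901.8) = 43.6096

43.6096


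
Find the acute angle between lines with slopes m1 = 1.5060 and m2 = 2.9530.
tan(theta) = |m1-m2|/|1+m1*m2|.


m1-m2 = -1.447
1+m1*m2 = 5.447218
tan(theta) = |-1.447/5.447218| = 0.265640
theta = arctan(|-1.447/5.447218|) = 14.8765 degrees (acute angle)

14.8765 degrees


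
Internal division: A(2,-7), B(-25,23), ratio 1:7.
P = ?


Px = (1*(-25) + 7*2)/8 = -11/8 = -1.3750
Py = (1*23 + 7*(-7))/8 = -26/8 = -3.2500

P = (-1.3750, -3.2500)


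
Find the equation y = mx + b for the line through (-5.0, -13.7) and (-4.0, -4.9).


m = (8.8)/(1.0) = 8.8000
b = y1 - m*x1 = -13.7 - (8.8*(-5.0))/(1.0) = -13.7 + 44.0000 = 30.3000

y = 8.8000x + 30.3000


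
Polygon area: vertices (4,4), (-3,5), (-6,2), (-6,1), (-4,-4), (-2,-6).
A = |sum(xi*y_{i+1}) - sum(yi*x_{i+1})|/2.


sum(xi*y_{i+1}) = 4*5 - 3*2 - 6*1 - 6*(-4) - 4*(-6) - 2*4 = 48
sum(yi*x_{i+1}) = 4*(-3) + 5*(-6) + 2*(-6) + 1*(-4) - 4*(-2) - 6*4 = -74
Area = |48 + 74|/2 = 122/2 = 61.0000

61.0000 sq units


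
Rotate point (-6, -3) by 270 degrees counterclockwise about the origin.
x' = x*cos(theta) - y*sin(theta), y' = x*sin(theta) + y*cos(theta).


cos(270) = 0, sin(270) = -1
x' = -6*0 + 3*(-1) = -3
y' = -6*(-1) - 3*0 = 6

(-3, 6)


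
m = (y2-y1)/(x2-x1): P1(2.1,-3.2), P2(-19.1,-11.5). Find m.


dy = -11.5 + 3.2 = -8.3
dx = -19.1 - 2.1 = -21.2
m = -8.3/(-21.2) = 0.3915

m = 0.3915


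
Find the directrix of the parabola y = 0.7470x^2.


a = 0.7470
1/(4a) = 0.3347
directrix: y = -0.3347 = -0.3347

y = -0.3347


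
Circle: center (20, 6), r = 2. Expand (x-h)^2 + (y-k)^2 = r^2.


(x-20)^2 + (y-6)^2 = 2^2
D = -2h = -40, E = -2k = -12
F = h^2+k^2-r^2 = 400+36-4 = 432

x^2 + y^2 - 40x - 12y + 432 = 0


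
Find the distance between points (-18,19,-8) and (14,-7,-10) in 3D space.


dx=32, dy=-26, dz=-2
d = sqrt(1024+676+4) = sqrt(1704) = 41.2795

41.2795


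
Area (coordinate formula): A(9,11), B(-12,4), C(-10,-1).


9*(4+ 1) = 45
-12*(-1-11) = 144
-10*(11-4) = -70
sum = 119
Area = |119|/2 = 59.5000

59.5000 sq units


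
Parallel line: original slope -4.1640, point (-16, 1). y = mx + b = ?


Parallel lines have equal slopes.
m2 = -4.1640
b2 = 1 + 4.1640*(-16) = -65.6240

y = -4.1640x - 65.6240


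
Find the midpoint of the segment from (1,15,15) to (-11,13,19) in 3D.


Mx = (1- 11)/2 = -5.0000
My = (15+13)/2 = 14.0000
Mz = (15+19)/2 = 17.0000

M = (-5.0000, 14.0000, 17.0000)


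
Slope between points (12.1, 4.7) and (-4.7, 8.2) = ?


dy = 8.2 - 4.7 = 3.5
dx = -4.7 - 12.1 = -16.8
m = 3.5/(-16.8) = -0.2083

m = -0.2083


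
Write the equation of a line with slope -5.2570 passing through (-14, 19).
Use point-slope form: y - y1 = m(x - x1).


y - 19 = -5.2570(x + 14)
y = -5.2570x + 19 + 5.2570*(-14)
y = -5.2570x - 54.5980

y = -5.2570x - 54.5980


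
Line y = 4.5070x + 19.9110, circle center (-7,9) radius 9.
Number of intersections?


Substitute y = 4.5070x + 19.9110: (x+ 7)^2 + (4.5070x+19.9110-9)^2 = 81
Expand to Ax^2 + Bx + C = 0, where b-k = 10.911
A = 1+m^2 = 21.313049
B = 2(m(b-k) - h) = 2(4.5070*10.911 + 7) = 112.351754
C = h^2 + (b-k)^2 - r^2 = 49 + 119.049921 - 81 = 87.049921
disc = B^2-4AC = 12622.9166 - 7421.1969 = 5201.7197
disc > 0

2 intersection points


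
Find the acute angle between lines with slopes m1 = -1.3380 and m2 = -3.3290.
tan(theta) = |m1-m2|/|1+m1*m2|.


m1-m2 = 1.991
1+m1*m2 = 5.454202
tan(theta) = |1.991/5.454202| = 0.365040
theta = arctan(|1.991/5.454202|) = 20.0541 degrees (acute angle)

20.0541 degrees


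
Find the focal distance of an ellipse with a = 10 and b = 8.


c^2 = 10^2 - 8^2 = 100 - 64 = 36
c = sqrt(36) = 6.0000

c = 6.0000


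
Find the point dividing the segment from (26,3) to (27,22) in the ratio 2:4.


Px = (2*27 + 4*26)/6 = 158/6 = 26.3333
Py = (2*22 + 4*3)/6 = 56/6 = 9.3333

P = (26.3333, 9.3333)


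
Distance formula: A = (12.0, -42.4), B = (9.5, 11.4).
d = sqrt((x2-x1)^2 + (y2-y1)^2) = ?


dx = 9.5 - 12.0 = -2.5
dy = 11.4 + 42.4 = 53.8
d = sqrt(6.25 + 2894.44) = sqrt(2900.69) = 53.8581

53.8581


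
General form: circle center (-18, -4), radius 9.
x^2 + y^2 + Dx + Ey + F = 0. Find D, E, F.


(x+ 18)^2 + (y+ 4)^2 = 9^2
D = -2h = 36, E = -2k = 8
F = h^2+k^2-r^2 = 324+16-81 = 259

D = 36, E = 8, F = 259


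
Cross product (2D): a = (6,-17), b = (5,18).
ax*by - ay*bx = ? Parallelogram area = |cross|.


cross = 6*18 + 17*5 = 108 + 85 = 193
Parallelogram area = |193| = 193

cross = 193, parallelogram area = 193


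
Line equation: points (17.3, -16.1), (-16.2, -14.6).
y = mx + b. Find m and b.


m = (1.5)/(-33.5) = -0.0448
b = y1 - m*x1 = -16.1 - (1.5*17.3)/(-33.5) = -16.1 + 0.7746 = -15.3254

y = -0.0448x - 15.3254


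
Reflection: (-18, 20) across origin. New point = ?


Reflection rule for origin: (-x, -y)
(-18, 20) -> (18, -20)

(18, -20)


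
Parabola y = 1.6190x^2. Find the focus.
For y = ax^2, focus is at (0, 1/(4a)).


a = 1.6190
4a = 6.4760
focus = (0, 1/6.4760) = (0, 0.1544)

Focus = (0, 0.1544)


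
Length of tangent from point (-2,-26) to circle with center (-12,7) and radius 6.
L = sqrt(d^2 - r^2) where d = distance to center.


d = sqrt((-2+ 12)^2 + (-26-7)^2) = sqrt(100+1089) = 34.4819
L = sqrt(1189.0000 - 36) = sqrt(1153.0000) = 33.9559

33.9559


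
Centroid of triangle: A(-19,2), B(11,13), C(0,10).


Gx = (-19+11+0)/3 = -8/3 = -2.6667
Gy = (2+13+10)/3 = 25/3 = 8.3333

G = (-2.6667, 8.3333)


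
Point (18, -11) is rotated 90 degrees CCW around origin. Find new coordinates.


cos(90) = 0, sin(90) = 1
x' = 18*0 + 11*1 = 11
y' = 18*1 - 11*0 = 18

(11, 18)


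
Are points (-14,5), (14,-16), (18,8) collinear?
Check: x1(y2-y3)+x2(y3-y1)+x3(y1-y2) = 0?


-14*(-16-8) + 14*(8-5) + 18*(5+ 16)
= 336 + 42 + 378 = 756

No, not collinear (determinant = 756)


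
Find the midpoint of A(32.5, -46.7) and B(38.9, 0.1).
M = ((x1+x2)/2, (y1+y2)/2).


Mx = (32.5 + 38.9)/2 = 71.4/2 = 35.7000
My = (-46.7 + 0.1)/2 = -46.6/2 = -23.3000

(35.7000, -23.3000)


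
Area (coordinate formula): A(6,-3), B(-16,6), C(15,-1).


6*(6+ 1) = 42
-16*(-1+ 3) = -32
15*(-3-6) = -135
sum = -125
Area = |-125|/2 = 62.5000

62.5000 sq units


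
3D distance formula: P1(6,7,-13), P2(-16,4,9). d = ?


dx=-22, dy=-3, dz=22
d = sqrt(484+9+484) = sqrt(977) = 31.2570

31.2570


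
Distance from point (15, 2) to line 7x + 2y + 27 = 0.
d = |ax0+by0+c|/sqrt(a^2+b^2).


|7*15 + 2*2 + 27| = |136| = 136
sqrt(49 + 4) = sqrt(53) = 7.2801
d = 136/sqrt(53) = 18.6810

18.6810


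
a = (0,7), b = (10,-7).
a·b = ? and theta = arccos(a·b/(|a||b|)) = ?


a·b = 0*10 + 7*(-7) = 0 - 49 = -49
|a| = sqrt(0+49) = 7.0000
|b| = sqrt(100+49) = 12.2066
cos(theta) = -49/(sqrt(49)*sqrt(149)) = -49/sqrt(7301) = -0.573462
theta = arccos(-49/sqrt(7301)) = 124.9920 degrees

a·b = -49, theta = 124.9920 deg


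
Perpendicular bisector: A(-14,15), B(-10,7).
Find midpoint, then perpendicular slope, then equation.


Midpoint = (-12, 11)
Slope of AB = dy/dx = -8/4 = -2.0000
Perp slope = -dx/dy = 4/8 = 0.5000
b = My - (perp slope)*Mx = 11 + (4*(-12))/(-8) = 11 + 6.0000 = 17.0000

y = 0.5000x + 17.0000


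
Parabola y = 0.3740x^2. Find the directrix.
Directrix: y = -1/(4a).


a = 0.3740
1/(4a) = 0.6684
directrix: y = -0.6684 = -0.6684

y = -0.6684


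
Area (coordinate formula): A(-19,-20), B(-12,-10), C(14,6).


-19*(-10-6) = 304
-12*(6+ 20) = -312
14*(-20+ 10) = -140
sum = -148
Area = |-148|/2 = 74.0000

74.0000 sq units


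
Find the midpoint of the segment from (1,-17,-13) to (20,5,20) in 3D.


Mx = (1+20)/2 = 10.5000
My = (-17+5)/2 = -6.0000
Mz = (-13+20)/2 = 3.5000

M = (10.5000, -6.0000, 3.5000)


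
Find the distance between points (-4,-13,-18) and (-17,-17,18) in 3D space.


dx=-13, dy=-4, dz=36
d = sqrt(169+16+1296) = sqrt(1481) = 38.4838

38.4838


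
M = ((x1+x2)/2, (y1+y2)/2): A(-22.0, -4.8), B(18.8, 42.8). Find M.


Mx = (-22.0 + 18.8)/2 = -3.2/2 = -1.6000
My = (-4.8 + 42.8)/2 = 38.0/2 = 19.0000

(-1.6000, 19.0000)


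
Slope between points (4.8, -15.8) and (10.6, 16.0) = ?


dy = 16.0 + 15.8 = 31.8
dx = 10.6 - 4.8 = 5.8
m = 31.8/5.8 = 5.4828

m = 5.4828


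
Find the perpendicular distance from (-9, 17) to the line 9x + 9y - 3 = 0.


|9*(-9) + 9*17 - 3| = |69| = 69
sqrt(81 + 81) = sqrt(162) = 12.7279
d = 69/sqrt(162) = 5.4212

5.4212


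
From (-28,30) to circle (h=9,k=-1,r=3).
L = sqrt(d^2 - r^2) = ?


d = sqrt((-28-9)^2 + (30+ 1)^2) = sqrt(1369+961) = 48.2701
L = sqrt(2330.0000 - 9) = sqrt(2321.0000) = 48.1768

48.1768


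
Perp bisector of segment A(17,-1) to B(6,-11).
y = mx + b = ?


Midpoint = (11.5, -6)
Slope of AB = dy/dx = -10/(-11) = 0.9091
Perp slope = -dx/dy = -11/10 = -1.1000
b = My - (perp slope)*Mx = -6 + (-11*11.5)/(-10) = -6 + 12.6500 = 6.6500

y = -1.1000x + 6.6500


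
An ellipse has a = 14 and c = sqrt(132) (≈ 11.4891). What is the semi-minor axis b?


b^2 = 14^2 - (sqrt(132))^2 = 196 - 132 = 64
b = sqrt(64) = 8

b = 8


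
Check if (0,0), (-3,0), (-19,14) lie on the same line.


0*(0-14) - 3*(14-0) - 19*(0-0)
= 0 - 42 + 0 = -42

No, not collinear (determinant = -42)


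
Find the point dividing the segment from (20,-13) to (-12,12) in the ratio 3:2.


Px = (3*(-12) + 2*20)/5 = 4/5 = 0.8000
Py = (3*12 + 2*(-13))/5 = 10/5 = 2.0000

P = (0.8000, 2.0000)


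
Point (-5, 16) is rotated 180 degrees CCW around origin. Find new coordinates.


cos(180) = -1, sin(180) = 0
x' = -5*(-1) - 16*0 = 5
y' = -5*0 + 16*(-1) = -16

(5, -16)


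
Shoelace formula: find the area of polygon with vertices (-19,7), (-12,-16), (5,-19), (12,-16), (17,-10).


sum(xi*y_{i+1}) = -19*(-16) - 12*(-19) + 5*(-16) + 12*(-10) + 17*7 = 451
sum(yi*x_{i+1}) = 7*(-12) - 16*5 - 19*12 - 16*17 - 10*(-19) = -474
Area = |451 + 474|/2 = 925/2 = 462.5000

462.5000 sq units


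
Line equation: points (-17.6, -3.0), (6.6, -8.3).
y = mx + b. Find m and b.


m = (-5.3)/(24.2) = -0.2190
b = y1 - m*x1 = -3.0 - (-5.3*(-17.6))/(24.2) = -3.0 - 3.8545 = -6.8545

y = -0.2190x - 6.8545


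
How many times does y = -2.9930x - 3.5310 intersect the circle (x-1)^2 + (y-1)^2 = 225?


Substitute y = -2.9930x - 3.5310: (x-1)^2 + (-2.9930x- 3.5310-1)^2 = 225
Expand to Ax^2 + Bx + C = 0, where b-k = -4.531
A = 1+m^2 = 9.958049
B = 2(m(b-k) - h) = 2(-2.9930*(-4.531) - 1) = 25.122566
C = h^2 + (b-k)^2 - r^2 = 1 + 20.529961 - 225 = -203.470039
disc = B^2-4AC = 631.1433 + 8104.6585 = 8735.8018
disc > 0

2 intersection points


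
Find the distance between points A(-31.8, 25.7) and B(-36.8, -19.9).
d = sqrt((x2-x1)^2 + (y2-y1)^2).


dx = -36.8 + 31.8 = -5
dy = -19.9 - 25.7 = -45.6
d = sqrt(25 + 2079.36) = sqrt(2104.36) = 45.8733

45.8733


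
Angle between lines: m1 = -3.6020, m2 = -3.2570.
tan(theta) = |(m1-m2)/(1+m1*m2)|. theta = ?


m1-m2 = -0.345
1+m1*m2 = 12.731714
tan(theta) = |-0.345/12.731714| = 0.027098
theta = arctan(|-0.345/12.731714|) = 1.5522 degrees (acute angle)

1.5522 degrees


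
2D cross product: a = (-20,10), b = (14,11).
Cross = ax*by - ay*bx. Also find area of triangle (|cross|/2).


cross = -20*11 - 10*14 = -220 - 140 = -360
Triangle area = |-360|/2 = 360/2 = 180.0000

cross = -360, triangle area = 180.0000


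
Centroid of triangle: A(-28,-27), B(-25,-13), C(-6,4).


Gx = (-28- 25- 6)/3 = -59/3 = -19.6667
Gy = (-27- 13+4)/3 = -36/3 = -12.0000

G = (-19.6667, -12.0000)


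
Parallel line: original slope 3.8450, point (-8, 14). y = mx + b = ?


Parallel lines have equal slopes.
m2 = 3.8450
b2 = 14 - 3.8450*(-8) = 44.7600

y = 3.8450x + 44.7600


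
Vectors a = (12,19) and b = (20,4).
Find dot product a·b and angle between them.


a·b = 12*20 + 19*4 = 240 + 76 = 316
|a| = sqrt(144+361) = 22.4722
|b| = sqrt(400+16) = 20.3961
cos(theta) = 316/(sqrt(505)*sqrt(416)) = 316/sqrt(210080) = 0.689437
theta = arccos(316/sqrt(210080)) = 46.4144 degrees

a·b = 316, theta = 46.4144 deg


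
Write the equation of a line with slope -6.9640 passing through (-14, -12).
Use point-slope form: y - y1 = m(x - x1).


y + 12 = -6.9640(x + 14)
y = -6.9640x - 12 + 6.9640*(-14)
y = -6.9640x - 109.4960

y = -6.9640x - 109.4960


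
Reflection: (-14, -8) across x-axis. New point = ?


Reflection rule for x-axis: (x, -y)
(-14, -8) -> (-14, 8)

(-14, 8)


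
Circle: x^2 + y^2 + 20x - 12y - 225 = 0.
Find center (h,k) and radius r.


h = -D/2 = -20/2 = -10
k = -E/2 = 12/2 = 6
r^2 = h^2 + k^2 - F = 100 + 36 + 225 = 361
r = 19

Center (-10, 6), radius = 19


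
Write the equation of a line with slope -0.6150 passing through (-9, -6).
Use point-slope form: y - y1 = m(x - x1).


y + 6 = -0.6150(x + 9)
y = -0.6150x - 6 + 0.6150*(-9)
y = -0.6150x - 11.5350

y = -0.6150x - 11.5350


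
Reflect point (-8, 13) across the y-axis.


Reflection rule for y-axis: (-x, y)
(-8, 13) -> (8, 13)

(8, 13)


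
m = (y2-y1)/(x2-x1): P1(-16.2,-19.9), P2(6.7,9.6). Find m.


dy = 9.6 + 19.9 = 29.5
dx = 6.7 + 16.2 = 22.9
m = 29.5/22.9 = 1.2882

m = 1.2882


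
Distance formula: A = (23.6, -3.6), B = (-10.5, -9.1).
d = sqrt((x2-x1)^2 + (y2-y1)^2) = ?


dx = -10.5 - 23.6 = -34.1
dy = -9.1 + 3.6 = -5.5
d = sqrt(1162.81 + 30.25) = sqrt(1193.06) = 34.5407

34.5407


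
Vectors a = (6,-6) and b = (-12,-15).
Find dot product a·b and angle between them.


a·b = 6*(-12) - 6*(-15) = -72 + 90 = 18
|a| = sqrt(36+36) = 8.4853
|b| = sqrt(144+225) = 19.2094
cos(theta) = 18/(sqrt(72)*sqrt(369)) = 18/sqrt(26568) = 0.110432
theta = arccos(18/sqrt(26568)) = 83.6598 degrees

a·b = 18, theta = 83.6598 deg


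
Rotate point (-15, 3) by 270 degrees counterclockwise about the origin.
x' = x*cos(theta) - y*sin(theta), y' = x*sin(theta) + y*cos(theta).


cos(270) = 0, sin(270) = -1
x' = -15*0 - 3*(-1) = 3
y' = -15*(-1) + 3*0 = 15

(3, 15)


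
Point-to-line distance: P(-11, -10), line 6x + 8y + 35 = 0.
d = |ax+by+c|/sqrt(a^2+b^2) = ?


|6*(-11) + 8*(-10) + 35| = |-111| = 111
sqrt(36 + 64) = sqrt(100) = 10.0000
d = 111/sqrt(100) = 11.1000

11.1000


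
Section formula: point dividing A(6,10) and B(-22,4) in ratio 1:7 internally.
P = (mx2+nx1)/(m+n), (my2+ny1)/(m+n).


Px = (1*(-22) + 7*6)/8 = 20/8 = 2.5000
Py = (1*4 + 7*10)/8 = 74/8 = 9.2500

P = (2.5000, 9.2500)


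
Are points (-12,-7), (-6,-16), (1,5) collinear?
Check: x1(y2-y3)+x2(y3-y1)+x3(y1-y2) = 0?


-12*(-16-5) - 6*(5+ 7) + 1*(-7+ 16)
= 252 - 72 + 9 = 189

No, not collinear (determinant = 189)


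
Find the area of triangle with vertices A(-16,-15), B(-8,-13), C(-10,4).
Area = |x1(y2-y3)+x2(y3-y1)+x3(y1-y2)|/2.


-16*(-13-4) = 272
-8*(4+ 15) = -152
-10*(-15+ 13) = 20
sum = 140
Area = |140|/2 = 70.0000

70.0000 sq units


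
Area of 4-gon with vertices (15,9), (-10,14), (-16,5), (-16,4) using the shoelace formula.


sum(xi*y_{i+1}) = 15*14 - 10*5 - 16*4 - 16*9 = -48
sum(yi*x_{i+1}) = 9*(-10) + 14*(-16) + 5*(-16) + 4*15 = -334
Area = |-48 + 334|/2 = 286/2 = 143.0000

143.0000 sq units


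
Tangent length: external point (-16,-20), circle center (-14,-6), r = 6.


d = sqrt((-16+ 14)^2 + (-20+ 6)^2) = sqrt(4+196) = 14.1421
L = sqrt(200.0000 - 36) = sqrt(164.0000) = 12.8062

12.8062


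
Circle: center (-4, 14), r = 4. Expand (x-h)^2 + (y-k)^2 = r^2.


(x+ 4)^2 + (y-14)^2 = 4^2
D = -2h = 8, E = -2k = -28
F = h^2+k^2-r^2 = 16+196-16 = 196

x^2 + y^2 + 8x - 28y + 196 = 0


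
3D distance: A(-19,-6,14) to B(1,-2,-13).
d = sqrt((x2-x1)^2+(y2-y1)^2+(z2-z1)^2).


dx=20, dy=4, dz=-27
d = sqrt(400+16+729) = sqrt(1145) = 33.8378

33.8378


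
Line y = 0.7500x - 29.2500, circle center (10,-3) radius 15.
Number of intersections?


Substitute y = 0.7500x - 29.2500: (x-10)^2 + (0.7500x- 29.2500+ 3)^2 = 225
Expand to Ax^2 + Bx + C = 0, where b-k = -26.25
A = 1+m^2 = 1.5625
B = 2(m(b-k) - h) = 2(0.7500*(-26.25) - 10) = -59.375
C = h^2 + (b-k)^2 - r^2 = 100 + 689.0625 - 225 = 564.0625
disc = B^2-4AC = 3525.3906 - 3525.3906 = 0
disc = 0

1 intersection point (tangent)


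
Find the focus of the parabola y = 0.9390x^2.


a = 0.9390
4a = 3.7560
focus = (0, 1/3.7560) = (0, 0.2662)

Focus = (0, 0.2662)


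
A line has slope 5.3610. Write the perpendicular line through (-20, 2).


Perpendicular slope = -1/m1 = -1/5.3610 = -0.1865
b2 = y0 - m2*x0 = 2 - 20/5.3610 = 2 - 3.7306 = -1.7306

y = -0.1865x - 1.7306


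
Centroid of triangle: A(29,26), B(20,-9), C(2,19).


Gx = (29+20+2)/3 = 51/3 = 17.0000
Gy = (26- 9+19)/3 = 36/3 = 12.0000

G = (17.0000, 12.0000)


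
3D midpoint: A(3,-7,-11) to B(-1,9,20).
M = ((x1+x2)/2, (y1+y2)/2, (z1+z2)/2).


Mx = (3- 1)/2 = 1.0000
My = (-7+9)/2 = 1.0000
Mz = (-11+20)/2 = 4.5000

M = (1.0000, 1.0000, 4.5000)


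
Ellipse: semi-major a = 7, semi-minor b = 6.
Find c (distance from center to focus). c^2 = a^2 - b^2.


c^2 = 7^2 - 6^2 = 49 - 36 = 13
c = sqrt(13) = 3.6056

c = 3.6056


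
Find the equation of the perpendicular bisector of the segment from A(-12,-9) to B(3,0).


Midpoint = (-4.5, -4.5)
Slope of AB = dy/dx = 9/15 = 0.6000
Perp slope = -dx/dy = -15/9 = -1.6667
b = My - (perp slope)*Mx = -4.5 + (15*(-4.5))/9 = -4.5 - 7.5000 = -12.0000

y = -1.6667x - 12.0000


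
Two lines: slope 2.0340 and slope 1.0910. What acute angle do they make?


m1-m2 = 0.943
1+m1*m2 = 3.219094
tan(theta) = |0.943/3.219094| = 0.292940
theta = arctan(|0.943/3.219094|) = 16.3274 degrees (acute angle)

16.3274 degrees


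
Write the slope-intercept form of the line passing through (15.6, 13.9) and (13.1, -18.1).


m = (-32.0)/(-2.5) = 12.8000
b = y1 - m*x1 = 13.9 - (-32.0*15.6)/(-2.5) = 13.9 - 199.6800 = -185.7800

y = 12.8000x - 185.7800


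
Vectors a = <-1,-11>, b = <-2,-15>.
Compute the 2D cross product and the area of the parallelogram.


cross = -1*(-15) + 11*(-2) = 15 - 22 = -7
Parallelogram area = |-7| = 7

cross = -7, parallelogram area = 7


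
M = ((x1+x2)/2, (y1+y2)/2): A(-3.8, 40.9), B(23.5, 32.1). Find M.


Mx = (-3.8 + 23.5)/2 = 19.7/2 = 9.8500
My = (40.9 + 32.1)/2 = 73.0/2 = 36.5000

(9.8500, 36.5000)


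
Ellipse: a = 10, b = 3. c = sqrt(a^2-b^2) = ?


c^2 = 10^2 - 3^2 = 100 - 9 = 91
c = sqrt(91) = 9.5394

c = 9.5394


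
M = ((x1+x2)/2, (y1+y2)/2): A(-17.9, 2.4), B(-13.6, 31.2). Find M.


Mx = (-17.9 - 13.6)/2 = -31.5/2 = -15.7500
My = (2.4 + 31.2)/2 = 33.6/2 = 16.8000

(-15.7500, 16.8000)


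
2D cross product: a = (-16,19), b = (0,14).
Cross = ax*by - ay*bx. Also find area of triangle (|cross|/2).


cross = -16*14 - 19*0 = -224 - 0 = -224
Triangle area = |-224|/2 = 224/2 = 112.0000

cross = -224, triangle area = 112.0000


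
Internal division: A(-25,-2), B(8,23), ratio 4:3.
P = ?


Px = (4*8 + 3*(-25))/7 = -43/7 = -6.1429
Py = (4*23 + 3*(-2))/7 = 86/7 = 12.2857

P = (-6.1429, 12.2857)


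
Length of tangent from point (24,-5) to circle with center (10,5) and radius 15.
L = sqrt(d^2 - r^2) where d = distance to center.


d = sqrt((24-10)^2 + (-5-5)^2) = sqrt(196+100) = 17.2047
L = sqrt(296.0000 - 225) = sqrt(71.0000) = 8.4261

8.4261


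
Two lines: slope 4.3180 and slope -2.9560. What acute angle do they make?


m1-m2 = 7.274
1+m1*m2 = -11.764008
tan(theta) = |7.274/(-11.764008)| = 0.618327
theta = arctan(|7.274/(-11.764008)|) = 31.7296 degrees (acute angle)

31.7296 degrees


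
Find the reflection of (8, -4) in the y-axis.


Reflection rule for y-axis: (-x, y)
(8, -4) -> (-8, -4)

(-8, -4)


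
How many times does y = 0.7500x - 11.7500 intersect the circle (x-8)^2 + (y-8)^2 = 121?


Substitute y = 0.7500x - 11.7500: (x-8)^2 + (0.7500x- 11.7500-8)^2 = 121
Expand to Ax^2 + Bx + C = 0, where b-k = -19.75
A = 1+m^2 = 1.5625
B = 2(m(b-k) - h) = 2(0.7500*(-19.75) - 8) = -45.625
C = h^2 + (b-k)^2 - r^2 = 64 + 390.0625 - 121 = 333.0625
disc = B^2-4AC = 2081.6406 - 2081.6406 = 0
disc = 0

1 intersection point (tangent)


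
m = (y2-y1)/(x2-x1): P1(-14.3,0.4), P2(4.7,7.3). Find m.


dy = 7.3 - 0.4 = 6.9
dx = 4.7 + 14.3 = 19.0
m = 6.9/19.0 = 0.3632

m = 0.3632


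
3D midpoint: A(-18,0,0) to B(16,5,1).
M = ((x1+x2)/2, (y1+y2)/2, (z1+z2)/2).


Mx = (-18+16)/2 = -1.0000
My = (0+5)/2 = 2.5000
Mz = (0+1)/2 = 0.5000

M = (-1.0000, 2.5000, 0.5000)


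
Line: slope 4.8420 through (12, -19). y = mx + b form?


y + 19 = 4.8420(x - 12)
y = 4.8420x - 19 - 4.8420*12
y = 4.8420x - 77.1040

y = 4.8420x - 77.1040


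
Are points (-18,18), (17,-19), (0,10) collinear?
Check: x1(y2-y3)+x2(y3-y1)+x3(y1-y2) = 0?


-18*(-19-10) + 17*(10-18) + 0*(18+ 19)
= 522 - 136 + 0 = 386

No, not collinear (determinant = 386)


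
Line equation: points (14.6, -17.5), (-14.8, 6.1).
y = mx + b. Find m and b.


m = (23.6)/(-29.4) = -0.8027
b = y1 - m*x1 = -17.5 - (23.6*14.6)/(-29.4) = -17.5 + 11.7197 = -5.7803

y = -0.8027x - 5.7803


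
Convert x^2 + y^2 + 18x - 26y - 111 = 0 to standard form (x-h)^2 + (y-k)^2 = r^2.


h = -D/2 = -18/2 = -9
k = -E/2 = 26/2 = 13
r^2 = h^2 + k^2 - F = 81 + 169 + 111 = 361
r = 19

Center (-9, 13), radius = 19


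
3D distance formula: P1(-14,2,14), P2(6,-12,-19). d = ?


dx=20, dy=-14, dz=-33
d = sqrt(400+196+1089) = sqrt(1685) = 41.0488

41.0488


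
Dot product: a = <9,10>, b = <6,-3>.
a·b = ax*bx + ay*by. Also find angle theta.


a·b = 9*6 + 10*(-3) = 54 - 30 = 24
|a| = sqrt(81+100) = 13.4536
|b| = sqrt(36+9) = 6.7082
cos(theta) = 24/(sqrt(181)*sqrt(45)) = 24/sqrt(8145) = 0.265929
theta = arccos(24/sqrt(8145)) = 74.5778 degrees

a·b = 24, theta = 74.5778 deg


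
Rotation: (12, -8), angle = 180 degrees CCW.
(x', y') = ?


cos(180) = -1, sin(180) = 0
x' = 12*(-1) + 8*0 = -12
y' = 12*0 - 8*(-1) = 8

(-12, 8)


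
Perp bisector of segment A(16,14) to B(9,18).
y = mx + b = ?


Midpoint = (12.5, 16)
Slope of AB = dy/dx = 4/(-7) = -0.5714
Perp slope = -dx/dy = 7/4 = 1.7500
b = My - (perp slope)*Mx = 16 + (-7*12.5)/4 = 16 - 21.8750 = -5.8750

y = 1.7500x - 5.8750


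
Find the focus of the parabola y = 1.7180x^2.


a = 1.7180
4a = 6.8720
focus = (0, 1/6.8720) = (0, 0.1455)

Focus = (0, 0.1455)


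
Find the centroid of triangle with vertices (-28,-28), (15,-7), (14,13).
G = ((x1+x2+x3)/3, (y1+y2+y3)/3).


Gx = (-28+15+14)/3 = 1/3 = 0.3333
Gy = (-28- 7+13)/3 = -22/3 = -7.3333

G = (0.3333, -7.3333)


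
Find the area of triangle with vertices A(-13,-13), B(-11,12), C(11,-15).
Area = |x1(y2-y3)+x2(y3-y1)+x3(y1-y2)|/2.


-13*(12+ 15) = -351
-11*(-15+ 13) = 22
11*(-13-12) = -275
sum = -604
Area = |-604|/2 = 302.0000

302.0000 sq units


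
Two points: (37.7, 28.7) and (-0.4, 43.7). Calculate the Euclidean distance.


dx = -0.4 - 37.7 = -38.1
dy = 43.7 - 28.7 = 15
d = sqrt(1451.61 + 225) = sqrt(1676.61) = 40.9464

40.9464


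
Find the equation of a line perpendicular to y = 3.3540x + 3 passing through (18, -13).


Perpendicular slope = -1/m1 = -1/3.3540 = -0.2982
b2 = y0 - m2*x0 = -13 + 18/3.3540 = -13 + 5.3667 = -7.6333

y = -0.2982x - 7.6333


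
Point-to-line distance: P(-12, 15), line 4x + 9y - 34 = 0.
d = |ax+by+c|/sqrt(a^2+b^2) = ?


|4*(-12) + 9*15 - 34| = |53| = 53
sqrt(16 + 81) = sqrt(97) = 9.8489
d = 53/sqrt(97) = 5.3813

5.3813


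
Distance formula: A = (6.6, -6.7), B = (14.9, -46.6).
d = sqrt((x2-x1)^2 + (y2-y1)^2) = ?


dx = 14.9 - 6.6 = 8.3
dy = -46.6 + 6.7 = -39.9
d = sqrt(68.89 + 1592.01) = sqrt(1660.9) = 40.7541

40.7541


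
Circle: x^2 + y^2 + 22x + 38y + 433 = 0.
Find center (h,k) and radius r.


h = -D/2 = -22/2 = -11
k = -E/2 = -38/2 = -19
r^2 = h^2 + k^2 - F = 121 + 361 - 433 = 49
r = 7

Center (-11, -19), radius = 7


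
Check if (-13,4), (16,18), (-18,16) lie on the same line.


-13*(18-16) + 16*(16-4) - 18*(4-18)
= -26 + 192 + 252 = 418

No, not collinear (determinant = 418)


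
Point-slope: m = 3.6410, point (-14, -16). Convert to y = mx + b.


y + 16 = 3.6410(x + 14)
y = 3.6410x - 16 - 3.6410*(-14)
y = 3.6410x + 34.9740

y = 3.6410x + 34.9740


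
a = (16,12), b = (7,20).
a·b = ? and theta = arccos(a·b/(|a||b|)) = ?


a·b = 16*7 + 12*20 = 112 + 240 = 352
|a| = sqrt(256+144) = 20.0000
|b| = sqrt(49+400) = 21.1896
cos(theta) = 352/(sqrt(400)*sqrt(449)) = 352/sqrt(179600) = 0.830595
theta = arccos(352/sqrt(179600)) = 33.8401 degrees

a·b = 352, theta = 33.8401 deg


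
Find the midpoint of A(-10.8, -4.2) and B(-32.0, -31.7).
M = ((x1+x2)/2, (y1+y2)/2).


Mx = (-10.8 - 32.0)/2 = -42.8/2 = -21.4000
My = (-4.2 - 31.7)/2 = -35.9/2 = -17.9500

(-21.4000, -17.9500)


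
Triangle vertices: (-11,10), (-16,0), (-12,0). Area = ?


-11*(0-0) = 0
-16*(0-10) = 160
-12*(10-0) = -120
sum = 40
Area = |40|/2 = 20.0000

20.0000 sq units


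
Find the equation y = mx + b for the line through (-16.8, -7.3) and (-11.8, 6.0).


m = (13.3)/(5.0) = 2.6600
b = y1 - m*x1 = -7.3 - (13.3*(-16.8))/(5.0) = -7.3 + 44.6880 = 37.3880

y = 2.6600x + 37.3880


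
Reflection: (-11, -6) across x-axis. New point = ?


Reflection rule for x-axis: (x, -y)
(-11, -6) -> (-11, 6)

(-11, 6)


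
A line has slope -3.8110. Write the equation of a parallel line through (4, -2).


Parallel lines have equal slopes.
m2 = -3.8110
b2 = -2 + 3.8110*4 = 13.2440

y = -3.8110x + 13.2440


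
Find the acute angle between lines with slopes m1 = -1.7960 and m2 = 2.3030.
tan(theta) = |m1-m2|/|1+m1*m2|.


m1-m2 = -4.099
1+m1*m2 = -3.136188
tan(theta) = |-4.099/(-3.136188)| = 1.307001
theta = arctan(|-4.099/(-3.136188)|) = 52.5800 degrees (acute angle)

52.5800 degrees


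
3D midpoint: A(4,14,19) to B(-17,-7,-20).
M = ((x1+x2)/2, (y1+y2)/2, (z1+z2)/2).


Mx = (4- 17)/2 = -6.5000
My = (14- 7)/2 = 3.5000
Mz = (19- 20)/2 = -0.5000

M = (-6.5000, 3.5000, -0.5000)


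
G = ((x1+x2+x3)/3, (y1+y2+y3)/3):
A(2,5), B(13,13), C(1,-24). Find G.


Gx = (2+13+1)/3 = 16/3 = 5.3333
Gy = (5+13- 24)/3 = -6/3 = -2.0000

G = (5.3333, -2.0000)


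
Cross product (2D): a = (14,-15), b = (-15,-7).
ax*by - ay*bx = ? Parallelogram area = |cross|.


cross = 14*(-7) + 15*(-15) = -98 - 225 = -323
Parallelogram area = |-323| = 323

cross = -323, parallelogram area = 323
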